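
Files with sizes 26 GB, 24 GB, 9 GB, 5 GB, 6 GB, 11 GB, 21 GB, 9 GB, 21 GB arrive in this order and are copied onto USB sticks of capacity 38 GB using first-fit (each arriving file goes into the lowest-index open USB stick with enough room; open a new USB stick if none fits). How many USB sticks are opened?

4

  26 → USB stick 1 (new)  [load 26/38]
  24 → USB stick 2 (new)  [load 24/38]
  9 → USB stick 1  [load 35/38]
  5 → USB stick 2  [load 29/38]
  6 → USB stick 2  [load 35/38]
  11 → USB stick 3 (new)  [load 11/38]
  21 → USB stick 3  [load 32/38]
  9 → USB stick 4 (new)  [load 9/38]
  21 → USB stick 4  [load 30/38]
4 USB sticks opened.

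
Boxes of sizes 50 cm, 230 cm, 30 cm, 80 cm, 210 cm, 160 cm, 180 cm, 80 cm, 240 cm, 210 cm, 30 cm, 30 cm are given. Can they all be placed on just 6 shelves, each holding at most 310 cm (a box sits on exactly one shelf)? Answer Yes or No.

Yes

A valid assignment using 6 shelves:
  shelf 1: 240 + 50 = 290
  shelf 2: 230 + 80 = 310
  shelf 3: 210 + 80 = 290
  shelf 4: 210 + 30 + 30 + 30 = 300
  shelf 5: 180 = 180
  shelf 6: 160 = 160
Every load is within 310 cm, so 6 shelves suffice.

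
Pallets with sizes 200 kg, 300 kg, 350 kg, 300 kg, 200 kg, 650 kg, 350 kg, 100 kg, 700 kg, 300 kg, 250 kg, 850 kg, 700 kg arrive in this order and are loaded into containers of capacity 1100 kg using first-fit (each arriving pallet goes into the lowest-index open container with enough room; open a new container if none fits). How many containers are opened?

6

  200 → container 1 (new)  [load 200/1100]
  300 → container 1  [load 500/1100]
  350 → container 1  [load 850/1100]
  300 → container 2 (new)  [load 300/1100]
  200 → container 1  [load 1050/1100]
  650 → container 2  [load 950/1100]
  350 → container 3 (new)  [load 350/1100]
  100 → container 2  [load 1050/1100]
  700 → container 3  [load 1050/1100]
  300 → container 4 (new)  [load 300/1100]
  250 → container 4  [load 550/1100]
  850 → container 5 (new)  [load 850/1100]
  700 → container 6 (new)  [load 700/1100]
6 containers opened.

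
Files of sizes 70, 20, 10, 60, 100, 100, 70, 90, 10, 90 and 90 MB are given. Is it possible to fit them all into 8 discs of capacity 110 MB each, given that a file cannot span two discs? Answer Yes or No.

Yes

A valid assignment using 8 discs:
  disc 1: 100 + 10 = 110
  disc 2: 100 + 10 = 110
  disc 3: 90 + 20 = 110
  disc 4: 90 = 90
  disc 5: 90 = 90
  disc 6: 70 = 70
  disc 7: 70 = 70
  disc 8: 60 = 60
Every load is within 110 MB, so 8 discs suffice.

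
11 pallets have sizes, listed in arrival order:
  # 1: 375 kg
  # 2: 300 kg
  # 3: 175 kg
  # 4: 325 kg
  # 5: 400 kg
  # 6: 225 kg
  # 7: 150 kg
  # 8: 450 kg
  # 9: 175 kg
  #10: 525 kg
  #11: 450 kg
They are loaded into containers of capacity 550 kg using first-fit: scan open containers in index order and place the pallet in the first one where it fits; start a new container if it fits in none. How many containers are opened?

8

  375 → container 1 (new)  [load 375/550]
  300 → container 2 (new)  [load 300/550]
  175 → container 1  [load 550/550]
  325 → container 3 (new)  [load 325/550]
  400 → container 4 (new)  [load 400/550]
  225 → container 2  [load 525/550]
  150 → container 3  [load 475/550]
  450 → container 5 (new)  [load 450/550]
  175 → container 6 (new)  [load 175/550]
  525 → container 7 (new)  [load 525/550]
  450 → container 8 (new)  [load 450/550]
8 containers opened.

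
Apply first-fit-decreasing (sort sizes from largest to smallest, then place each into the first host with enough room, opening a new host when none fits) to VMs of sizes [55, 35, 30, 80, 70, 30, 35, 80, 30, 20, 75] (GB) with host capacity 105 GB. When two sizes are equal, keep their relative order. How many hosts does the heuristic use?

6

Sorted descending: 80, 80, 75, 70, 55, 35, 35, 30, 30, 30, 20.
  80 → host 1 (new)  [load 80/105]
  80 → host 2 (new)  [load 80/105]
  75 → host 3 (new)  [load 75/105]
  70 → host 4 (new)  [load 70/105]
  55 → host 5 (new)  [load 55/105]
  35 → host 4  [load 105/105]
  35 → host 5  [load 90/105]
  30 → host 3  [load 105/105]
  30 → host 6 (new)  [load 30/105]
  30 → host 6  [load 60/105]
  20 → host 1  [load 100/105]
6 hosts opened.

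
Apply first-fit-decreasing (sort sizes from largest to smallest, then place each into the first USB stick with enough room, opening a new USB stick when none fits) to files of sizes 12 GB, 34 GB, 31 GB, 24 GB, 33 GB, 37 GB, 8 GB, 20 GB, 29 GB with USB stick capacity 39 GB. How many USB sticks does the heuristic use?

Sorted descending: 37, 34, 33, 31, 29, 24, 20, 12, 8.
  37 → USB stick 1 (new)  [load 37/39]
  34 → USB stick 2 (new)  [load 34/39]
  33 → USB stick 3 (new)  [load 33/39]
  31 → USB stick 4 (new)  [load 31/39]
  29 → USB stick 5 (new)  [load 29/39]
  24 → USB stick 6 (new)  [load 24/39]
  20 → USB stick 7 (new)  [load 20/39]
  12 → USB stick 6  [load 36/39]
  8 → USB stick 4  [load 39/39]
7 USB sticks opened.

7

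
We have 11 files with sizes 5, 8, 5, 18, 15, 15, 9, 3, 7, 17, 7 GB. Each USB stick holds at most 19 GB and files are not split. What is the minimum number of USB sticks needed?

7

Total = 18 + 17 + 15 + 15 + 9 + 8 + 7 + 7 + 5 + 5 + 3 = 109 GB.
Lower bound: ⌈109/19⌉ = 6 USB sticks.
A packing using 7 USB sticks:
  USB stick 1: 18 = 18
  USB stick 2: 17 = 17
  USB stick 3: 15 + 3 = 18
  USB stick 4: 15 = 15
  USB stick 5: 9 + 8 = 17
  USB stick 6: 7 + 7 + 5 = 19
  USB stick 7: 5 = 5
No arrangement into 6 USB sticks stays within capacity, so 7 is optimal.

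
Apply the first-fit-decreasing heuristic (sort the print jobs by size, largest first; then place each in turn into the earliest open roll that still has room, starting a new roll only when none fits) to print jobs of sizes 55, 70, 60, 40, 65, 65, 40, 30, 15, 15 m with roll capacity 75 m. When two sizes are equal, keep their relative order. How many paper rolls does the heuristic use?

7

Sorted descending: 70, 65, 65, 60, 55, 40, 40, 30, 15, 15.
  70 → roll 1 (new)  [load 70/75]
  65 → roll 2 (new)  [load 65/75]
  65 → roll 3 (new)  [load 65/75]
  60 → roll 4 (new)  [load 60/75]
  55 → roll 5 (new)  [load 55/75]
  40 → roll 6 (new)  [load 40/75]
  40 → roll 7 (new)  [load 40/75]
  30 → roll 6  [load 70/75]
  15 → roll 4  [load 75/75]
  15 → roll 5  [load 70/75]
7 paper rolls opened.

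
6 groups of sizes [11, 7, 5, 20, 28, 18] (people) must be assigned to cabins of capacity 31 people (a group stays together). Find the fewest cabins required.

3

Total = 28 + 20 + 18 + 11 + 7 + 5 = 89 people.
Lower bound: ⌈89/31⌉ = 3 cabins.
A packing using 3 cabins:
  cabin 1: 28 = 28
  cabin 2: 20 + 11 = 31
  cabin 3: 18 + 7 + 5 = 30
This matches the lower bound, so 3 is optimal.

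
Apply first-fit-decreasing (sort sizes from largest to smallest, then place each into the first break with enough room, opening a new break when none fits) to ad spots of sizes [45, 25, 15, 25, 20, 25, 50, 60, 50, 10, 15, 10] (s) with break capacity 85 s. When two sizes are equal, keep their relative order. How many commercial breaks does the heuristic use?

5

Sorted descending: 60, 50, 50, 45, 25, 25, 25, 20, 15, 15, 10, 10.
  60 → break 1 (new)  [load 60/85]
  50 → break 2 (new)  [load 50/85]
  50 → break 3 (new)  [load 50/85]
  45 → break 4 (new)  [load 45/85]
  25 → break 1  [load 85/85]
  25 → break 2  [load 75/85]
  25 → break 3  [load 75/85]
  20 → break 4  [load 65/85]
  15 → break 4  [load 80/85]
  15 → break 5 (new)  [load 15/85]
  10 → break 2  [load 85/85]
  10 → break 3  [load 85/85]
5 commercial breaks opened.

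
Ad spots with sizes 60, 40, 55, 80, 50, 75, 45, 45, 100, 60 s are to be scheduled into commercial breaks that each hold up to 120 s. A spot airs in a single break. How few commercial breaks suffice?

Total = 100 + 80 + 75 + 60 + 60 + 55 + 50 + 45 + 45 + 40 = 610 s.
Lower bound: ⌈610/120⌉ = 6 commercial breaks.
A packing using 6 commercial breaks:
  break 1: 100 = 100
  break 2: 80 + 40 = 120
  break 3: 75 + 45 = 120
  break 4: 60 + 60 = 120
  break 5: 55 + 50 = 105
  break 6: 45 = 45
This matches the lower bound, so 6 is optimal.

6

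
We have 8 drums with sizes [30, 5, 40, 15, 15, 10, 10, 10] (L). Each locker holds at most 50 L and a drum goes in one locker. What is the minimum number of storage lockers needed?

Total = 40 + 30 + 15 + 15 + 10 + 10 + 10 + 5 = 135 L.
Lower bound: ⌈135/50⌉ = 3 storage lockers.
A packing using 3 storage lockers:
  locker 1: 40 + 10 = 50
  locker 2: 30 + 15 + 5 = 50
  locker 3: 15 + 10 + 10 = 35
This matches the lower bound, so 3 is optimal.

3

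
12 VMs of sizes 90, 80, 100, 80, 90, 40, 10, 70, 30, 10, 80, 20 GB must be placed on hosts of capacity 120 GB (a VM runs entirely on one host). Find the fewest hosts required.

7

Total = 100 + 90 + 90 + 80 + 80 + 80 + 70 + 40 + 30 + 20 + 10 + 10 = 700 GB.
Lower bound: ⌈700/120⌉ = 6 hosts.
Also, 7 VMs each exceed 60 GB, and no two of those can share a host, so at least 7 hosts are needed.
A packing using 7 hosts:
  host 1: 100 + 20 = 120
  host 2: 90 + 30 = 120
  host 3: 90 + 10 + 10 = 110
  host 4: 80 + 40 = 120
  host 5: 80 = 80
  host 6: 80 = 80
  host 7: 70 = 70
This matches the lower bound, so 7 is optimal.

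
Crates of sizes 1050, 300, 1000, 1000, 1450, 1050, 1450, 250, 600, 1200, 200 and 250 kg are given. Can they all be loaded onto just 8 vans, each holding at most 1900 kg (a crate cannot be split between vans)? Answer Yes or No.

Yes

A valid assignment using 7 vans:
  van 1: 1450 + 300 = 1750
  van 2: 1450 + 250 + 200 = 1900
  van 3: 1200 + 600 = 1800
  van 4: 1050 + 250 = 1300
  van 5: 1050 = 1050
  van 6: 1000 = 1000
  van 7: 1000 = 1000
That uses only 7 ≤ 8, so 8 vans are enough.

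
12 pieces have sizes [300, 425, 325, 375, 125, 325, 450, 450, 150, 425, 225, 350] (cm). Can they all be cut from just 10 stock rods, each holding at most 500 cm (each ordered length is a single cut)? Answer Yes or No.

Yes

A valid assignment using 10 stock rods:
  stock rod 1: 450 = 450
  stock rod 2: 450 = 450
  stock rod 3: 425 = 425
  stock rod 4: 425 = 425
  stock rod 5: 375 + 125 = 500
  stock rod 6: 350 + 150 = 500
  stock rod 7: 325 = 325
  stock rod 8: 325 = 325
  stock rod 9: 300 = 300
  stock rod 10: 225 = 225
Every load is within 500 cm, so 10 stock rods suffice.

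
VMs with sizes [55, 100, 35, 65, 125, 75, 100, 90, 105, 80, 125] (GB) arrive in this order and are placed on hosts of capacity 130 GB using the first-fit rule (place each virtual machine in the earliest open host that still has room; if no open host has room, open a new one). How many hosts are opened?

10

  55 → host 1 (new)  [load 55/130]
  100 → host 2 (new)  [load 100/130]
  35 → host 1  [load 90/130]
  65 → host 3 (new)  [load 65/130]
  125 → host 4 (new)  [load 125/130]
  75 → host 5 (new)  [load 75/130]
  100 → host 6 (new)  [load 100/130]
  90 → host 7 (new)  [load 90/130]
  105 → host 8 (new)  [load 105/130]
  80 → host 9 (new)  [load 80/130]
  125 → host 10 (new)  [load 125/130]
10 hosts opened.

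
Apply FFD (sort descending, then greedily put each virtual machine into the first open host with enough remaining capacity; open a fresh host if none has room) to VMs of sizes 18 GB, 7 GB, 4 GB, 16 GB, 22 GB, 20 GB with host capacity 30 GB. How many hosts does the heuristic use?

4

Sorted descending: 22, 20, 18, 16, 7, 4.
  22 → host 1 (new)  [load 22/30]
  20 → host 2 (new)  [load 20/30]
  18 → host 3 (new)  [load 18/30]
  16 → host 4 (new)  [load 16/30]
  7 → host 1  [load 29/30]
  4 → host 2  [load 24/30]
4 hosts opened.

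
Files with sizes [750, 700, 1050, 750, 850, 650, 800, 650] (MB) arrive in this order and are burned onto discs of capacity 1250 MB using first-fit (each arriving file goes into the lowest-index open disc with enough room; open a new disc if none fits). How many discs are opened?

8

  750 → disc 1 (new)  [load 750/1250]
  700 → disc 2 (new)  [load 700/1250]
  1050 → disc 3 (new)  [load 1050/1250]
  750 → disc 4 (new)  [load 750/1250]
  850 → disc 5 (new)  [load 850/1250]
  650 → disc 6 (new)  [load 650/1250]
  800 → disc 7 (new)  [load 800/1250]
  650 → disc 8 (new)  [load 650/1250]
8 discs opened.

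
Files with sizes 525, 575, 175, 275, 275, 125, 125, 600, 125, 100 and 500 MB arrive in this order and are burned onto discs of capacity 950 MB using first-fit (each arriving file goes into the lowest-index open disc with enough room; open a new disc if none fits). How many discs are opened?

  525 → disc 1 (new)  [load 525/950]
  575 → disc 2 (new)  [load 575/950]
  175 → disc 1  [load 700/950]
  275 → disc 2  [load 850/950]
  275 → disc 3 (new)  [load 275/950]
  125 → disc 1  [load 825/950]
  125 → disc 1  [load 950/950]
  600 → disc 3  [load 875/950]
  125 → disc 4 (new)  [load 125/950]
  100 → disc 2  [load 950/950]
  500 → disc 4  [load 625/950]
4 discs opened.

4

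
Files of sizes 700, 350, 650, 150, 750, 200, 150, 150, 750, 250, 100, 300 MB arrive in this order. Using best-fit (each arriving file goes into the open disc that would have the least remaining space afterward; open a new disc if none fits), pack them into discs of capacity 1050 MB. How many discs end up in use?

5

  700 → disc 1 (new)  [load 700/1050]
  350 → disc 1  [load 1050/1050]
  650 → disc 2 (new)  [load 650/1050]
  150 → disc 2  [load 800/1050]
  750 → disc 3 (new)  [load 750/1050]
  200 → disc 2  [load 1000/1050]
  150 → disc 3  [load 900/1050]
  150 → disc 3  [load 1050/1050]
  750 → disc 4 (new)  [load 750/1050]
  250 → disc 4  [load 1000/1050]
  100 → disc 5 (new)  [load 100/1050]
  300 → disc 5  [load 400/1050]
5 discs opened.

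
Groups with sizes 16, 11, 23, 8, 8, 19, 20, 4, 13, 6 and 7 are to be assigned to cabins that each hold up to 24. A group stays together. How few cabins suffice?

6

Total = 23 + 20 + 19 + 16 + 13 + 11 + 8 + 8 + 7 + 6 + 4 = 135.
Lower bound: ⌈135/24⌉ = 6 cabins.
A packing using 6 cabins:
  cabin 1: 23 = 23
  cabin 2: 20 + 4 = 24
  cabin 3: 19 = 19
  cabin 4: 16 + 8 = 24
  cabin 5: 13 + 11 = 24
  cabin 6: 8 + 7 + 6 = 21
This matches the lower bound, so 6 is optimal.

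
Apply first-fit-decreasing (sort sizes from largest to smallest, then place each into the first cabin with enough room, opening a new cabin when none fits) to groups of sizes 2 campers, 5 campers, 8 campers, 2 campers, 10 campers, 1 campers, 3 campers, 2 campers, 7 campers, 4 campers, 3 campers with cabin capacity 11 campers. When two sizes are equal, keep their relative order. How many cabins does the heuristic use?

5

Sorted descending: 10, 8, 7, 5, 4, 3, 3, 2, 2, 2, 1.
  10 → cabin 1 (new)  [load 10/11]
  8 → cabin 2 (new)  [load 8/11]
  7 → cabin 3 (new)  [load 7/11]
  5 → cabin 4 (new)  [load 5/11]
  4 → cabin 3  [load 11/11]
  3 → cabin 2  [load 11/11]
  3 → cabin 4  [load 8/11]
  2 → cabin 4  [load 10/11]
  2 → cabin 5 (new)  [load 2/11]
  2 → cabin 5  [load 4/11]
  1 → cabin 1  [load 11/11]
5 cabins opened.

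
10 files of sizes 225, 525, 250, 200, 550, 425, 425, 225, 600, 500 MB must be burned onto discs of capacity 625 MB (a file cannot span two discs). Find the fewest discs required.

Total = 600 + 550 + 525 + 500 + 425 + 425 + 250 + 225 + 225 + 200 = 3925 MB.
Lower bound: ⌈3925/625⌉ = 7 discs.
A packing using 8 discs:
  disc 1: 600 = 600
  disc 2: 550 = 550
  disc 3: 525 = 525
  disc 4: 500 = 500
  disc 5: 425 + 200 = 625
  disc 6: 425 = 425
  disc 7: 250 + 225 = 475
  disc 8: 225 = 225
No arrangement into 7 discs stays within capacity, so 8 is optimal.

8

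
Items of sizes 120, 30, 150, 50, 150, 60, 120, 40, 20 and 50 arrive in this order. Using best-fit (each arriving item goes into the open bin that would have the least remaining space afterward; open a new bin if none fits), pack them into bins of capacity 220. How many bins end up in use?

4

  120 → bin 1 (new)  [load 120/220]
  30 → bin 1  [load 150/220]
  150 → bin 2 (new)  [load 150/220]
  50 → bin 1  [load 200/220]
  150 → bin 3 (new)  [load 150/220]
  60 → bin 2  [load 210/220]
  120 → bin 4 (new)  [load 120/220]
  40 → bin 3  [load 190/220]
  20 → bin 1  [load 220/220]
  50 → bin 4  [load 170/220]
4 bins opened.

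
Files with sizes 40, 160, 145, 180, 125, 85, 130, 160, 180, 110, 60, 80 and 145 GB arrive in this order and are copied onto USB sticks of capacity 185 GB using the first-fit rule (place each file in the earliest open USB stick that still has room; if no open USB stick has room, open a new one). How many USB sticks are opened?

10

  40 → USB stick 1 (new)  [load 40/185]
  160 → USB stick 2 (new)  [load 160/185]
  145 → USB stick 1  [load 185/185]
  180 → USB stick 3 (new)  [load 180/185]
  125 → USB stick 4 (new)  [load 125/185]
  85 → USB stick 5 (new)  [load 85/185]
  130 → USB stick 6 (new)  [load 130/185]
  160 → USB stick 7 (new)  [load 160/185]
  180 → USB stick 8 (new)  [load 180/185]
  110 → USB stick 9 (new)  [load 110/185]
  60 → USB stick 4  [load 185/185]
  80 → USB stick 5  [load 165/185]
  145 → USB stick 10 (new)  [load 145/185]
10 USB sticks opened.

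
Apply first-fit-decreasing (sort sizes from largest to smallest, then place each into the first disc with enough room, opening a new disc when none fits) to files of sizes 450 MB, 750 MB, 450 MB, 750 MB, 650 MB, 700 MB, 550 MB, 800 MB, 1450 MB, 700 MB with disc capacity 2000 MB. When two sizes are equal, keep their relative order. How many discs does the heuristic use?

Sorted descending: 1450, 800, 750, 750, 700, 700, 650, 550, 450, 450.
  1450 → disc 1 (new)  [load 1450/2000]
  800 → disc 2 (new)  [load 800/2000]
  750 → disc 2  [load 1550/2000]
  750 → disc 3 (new)  [load 750/2000]
  700 → disc 3  [load 1450/2000]
  700 → disc 4 (new)  [load 700/2000]
  650 → disc 4  [load 1350/2000]
  550 → disc 1  [load 2000/2000]
  450 → disc 2  [load 2000/2000]
  450 → disc 3  [load 1900/2000]
4 discs opened.

4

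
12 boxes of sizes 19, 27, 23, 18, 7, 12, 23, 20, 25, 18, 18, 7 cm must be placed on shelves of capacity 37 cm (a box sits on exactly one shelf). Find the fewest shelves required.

Total = 27 + 25 + 23 + 23 + 20 + 19 + 18 + 18 + 18 + 12 + 7 + 7 = 217 cm.
Lower bound: ⌈217/37⌉ = 6 shelves.
A packing using 7 shelves:
  shelf 1: 27 + 7 = 34
  shelf 2: 25 + 12 = 37
  shelf 3: 23 + 7 = 30
  shelf 4: 23 = 23
  shelf 5: 20 = 20
  shelf 6: 19 + 18 = 37
  shelf 7: 18 + 18 = 36
No arrangement into 6 shelves stays within capacity, so 7 is optimal.

7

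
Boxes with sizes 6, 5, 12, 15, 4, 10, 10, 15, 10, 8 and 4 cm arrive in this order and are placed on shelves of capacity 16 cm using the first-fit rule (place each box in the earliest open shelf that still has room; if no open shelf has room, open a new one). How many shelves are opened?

8

  6 → shelf 1 (new)  [load 6/16]
  5 → shelf 1  [load 11/16]
  12 → shelf 2 (new)  [load 12/16]
  15 → shelf 3 (new)  [load 15/16]
  4 → shelf 1  [load 15/16]
  10 → shelf 4 (new)  [load 10/16]
  10 → shelf 5 (new)  [load 10/16]
  15 → shelf 6 (new)  [load 15/16]
  10 → shelf 7 (new)  [load 10/16]
  8 → shelf 8 (new)  [load 8/16]
  4 → shelf 2  [load 16/16]
8 shelves opened.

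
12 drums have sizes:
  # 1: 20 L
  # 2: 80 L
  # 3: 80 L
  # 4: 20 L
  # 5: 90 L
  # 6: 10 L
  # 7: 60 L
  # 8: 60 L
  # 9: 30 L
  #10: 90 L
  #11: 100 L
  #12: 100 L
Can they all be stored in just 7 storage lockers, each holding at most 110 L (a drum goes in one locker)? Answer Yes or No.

No

Total = 740 L; ⌈740/110⌉ = 7.
8 drums each exceed half the capacity and cannot share a locker, forcing at least 8 storage lockers.
At least 8 storage lockers are required, but only 7 are allowed.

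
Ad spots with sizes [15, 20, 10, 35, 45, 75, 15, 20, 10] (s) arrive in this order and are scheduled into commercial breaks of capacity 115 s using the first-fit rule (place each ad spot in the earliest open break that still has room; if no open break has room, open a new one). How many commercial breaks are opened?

3

  15 → break 1 (new)  [load 15/115]
  20 → break 1  [load 35/115]
  10 → break 1  [load 45/115]
  35 → break 1  [load 80/115]
  45 → break 2 (new)  [load 45/115]
  75 → break 3 (new)  [load 75/115]
  15 → break 1  [load 95/115]
  20 → break 1  [load 115/115]
  10 → break 2  [load 55/115]
3 commercial breaks opened.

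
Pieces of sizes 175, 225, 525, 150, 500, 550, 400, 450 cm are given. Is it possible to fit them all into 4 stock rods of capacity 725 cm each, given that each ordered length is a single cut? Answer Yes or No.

Total = 2975 cm; ⌈2975/725⌉ = 5.
At least 5 stock rods are required, but only 4 are allowed.

No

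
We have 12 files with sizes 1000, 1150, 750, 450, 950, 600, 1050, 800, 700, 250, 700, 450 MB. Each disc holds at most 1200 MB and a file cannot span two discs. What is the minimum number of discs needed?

9

Total = 1150 + 1050 + 1000 + 950 + 800 + 750 + 700 + 700 + 600 + 450 + 450 + 250 = 8850 MB.
Lower bound: ⌈8850/1200⌉ = 8 discs.
A packing using 9 discs:
  disc 1: 1150 = 1150
  disc 2: 1050 = 1050
  disc 3: 1000 = 1000
  disc 4: 950 + 250 = 1200
  disc 5: 800 = 800
  disc 6: 750 + 450 = 1200
  disc 7: 700 + 450 = 1150
  disc 8: 700 = 700
  disc 9: 600 = 600
No arrangement into 8 discs stays within capacity, so 9 is optimal.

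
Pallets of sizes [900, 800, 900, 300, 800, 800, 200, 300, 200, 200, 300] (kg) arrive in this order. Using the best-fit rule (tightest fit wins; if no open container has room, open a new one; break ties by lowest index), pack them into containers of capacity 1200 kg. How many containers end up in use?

  900 → container 1 (new)  [load 900/1200]
  800 → container 2 (new)  [load 800/1200]
  900 → container 3 (new)  [load 900/1200]
  300 → container 1  [load 1200/1200]
  800 → container 4 (new)  [load 800/1200]
  800 → container 5 (new)  [load 800/1200]
  200 → container 3  [load 1100/1200]
  300 → container 2  [load 1100/1200]
  200 → container 4  [load 1000/1200]
  200 → container 4  [load 1200/1200]
  300 → container 5  [load 1100/1200]
5 containers opened.

5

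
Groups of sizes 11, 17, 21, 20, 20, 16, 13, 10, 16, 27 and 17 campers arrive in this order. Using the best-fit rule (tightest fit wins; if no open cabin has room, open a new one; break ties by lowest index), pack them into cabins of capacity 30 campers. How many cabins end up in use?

8

  11 → cabin 1 (new)  [load 11/30]
  17 → cabin 1  [load 28/30]
  21 → cabin 2 (new)  [load 21/30]
  20 → cabin 3 (new)  [load 20/30]
  20 → cabin 4 (new)  [load 20/30]
  16 → cabin 5 (new)  [load 16/30]
  13 → cabin 5  [load 29/30]
  10 → cabin 3  [load 30/30]
  16 → cabin 6 (new)  [load 16/30]
  27 → cabin 7 (new)  [load 27/30]
  17 → cabin 8 (new)  [load 17/30]
8 cabins opened.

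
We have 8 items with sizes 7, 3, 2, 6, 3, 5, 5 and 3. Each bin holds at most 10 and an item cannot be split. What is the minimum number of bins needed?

Total = 7 + 6 + 5 + 5 + 3 + 3 + 3 + 2 = 34.
Lower bound: ⌈34/10⌉ = 4 bins.
A packing using 4 bins:
  bin 1: 7 + 3 = 10
  bin 2: 6 + 3 = 9
  bin 3: 5 + 5 = 10
  bin 4: 3 + 2 = 5
This matches the lower bound, so 4 is optimal.

4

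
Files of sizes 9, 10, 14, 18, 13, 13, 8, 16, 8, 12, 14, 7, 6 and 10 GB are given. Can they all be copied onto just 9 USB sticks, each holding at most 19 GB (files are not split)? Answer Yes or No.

No

Total = 158 GB; ⌈158/19⌉ = 9.
The bound of 9 does not rule out 9, but exhaustive search shows no assignment into 9 USB sticks of capacity 19 GB exists — the minimum is 10.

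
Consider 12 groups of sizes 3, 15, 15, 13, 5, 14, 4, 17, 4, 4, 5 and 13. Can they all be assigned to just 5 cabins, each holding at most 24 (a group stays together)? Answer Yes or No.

Total = 112; ⌈112/24⌉ = 5.
6 groups each exceed half the capacity and cannot share a cabin, forcing at least 6 cabins.
At least 6 cabins are required, but only 5 are allowed.

No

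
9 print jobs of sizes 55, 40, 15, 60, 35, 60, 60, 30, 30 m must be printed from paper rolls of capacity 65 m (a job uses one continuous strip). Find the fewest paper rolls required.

7

Total = 60 + 60 + 60 + 55 + 40 + 35 + 30 + 30 + 15 = 385 m.
Lower bound: ⌈385/65⌉ = 6 paper rolls.
A packing using 7 paper rolls:
  roll 1: 60 = 60
  roll 2: 60 = 60
  roll 3: 60 = 60
  roll 4: 55 = 55
  roll 5: 40 + 15 = 55
  roll 6: 35 + 30 = 65
  roll 7: 30 = 30
No arrangement into 6 paper rolls stays within capacity, so 7 is optimal.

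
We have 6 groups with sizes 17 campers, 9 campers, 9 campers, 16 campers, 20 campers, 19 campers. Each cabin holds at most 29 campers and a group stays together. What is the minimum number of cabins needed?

Total = 20 + 19 + 17 + 16 + 9 + 9 = 90 campers.
Lower bound: ⌈90/29⌉ = 4 cabins.
A packing using 4 cabins:
  cabin 1: 20 + 9 = 29
  cabin 2: 19 + 9 = 28
  cabin 3: 17 = 17
  cabin 4: 16 = 16
This matches the lower bound, so 4 is optimal.

4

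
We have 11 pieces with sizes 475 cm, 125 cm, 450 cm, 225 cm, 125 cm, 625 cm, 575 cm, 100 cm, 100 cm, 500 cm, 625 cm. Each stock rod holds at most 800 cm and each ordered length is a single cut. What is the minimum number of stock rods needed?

Total = 625 + 625 + 575 + 500 + 475 + 450 + 225 + 125 + 125 + 100 + 100 = 3925 cm.
Lower bound: ⌈3925/800⌉ = 5 stock rods.
Also, 6 pieces each exceed 400 cm, and no two of those can share a stock rod, so at least 6 stock rods are needed.
A packing using 6 stock rods:
  stock rod 1: 625 + 125 = 750
  stock rod 2: 625 + 125 = 750
  stock rod 3: 575 + 225 = 800
  stock rod 4: 500 + 100 + 100 = 700
  stock rod 5: 475 = 475
  stock rod 6: 450 = 450
This matches the lower bound, so 6 is optimal.

6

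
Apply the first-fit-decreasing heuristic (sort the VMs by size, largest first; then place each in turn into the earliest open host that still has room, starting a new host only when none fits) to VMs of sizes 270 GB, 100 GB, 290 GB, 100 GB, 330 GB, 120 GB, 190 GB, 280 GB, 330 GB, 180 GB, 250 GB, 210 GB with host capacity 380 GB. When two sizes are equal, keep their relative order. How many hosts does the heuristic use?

8

Sorted descending: 330, 330, 290, 280, 270, 250, 210, 190, 180, 120, 100, 100.
  330 → host 1 (new)  [load 330/380]
  330 → host 2 (new)  [load 330/380]
  290 → host 3 (new)  [load 290/380]
  280 → host 4 (new)  [load 280/380]
  270 → host 5 (new)  [load 270/380]
  250 → host 6 (new)  [load 250/380]
  210 → host 7 (new)  [load 210/380]
  190 → host 8 (new)  [load 190/380]
  180 → host 8  [load 370/380]
  120 → host 6  [load 370/380]
  100 → host 4  [load 380/380]
  100 → host 5  [load 370/380]
8 hosts opened.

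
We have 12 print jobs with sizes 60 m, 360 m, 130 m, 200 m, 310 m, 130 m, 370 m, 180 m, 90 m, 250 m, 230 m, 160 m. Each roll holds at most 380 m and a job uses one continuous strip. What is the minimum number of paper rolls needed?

Total = 370 + 360 + 310 + 250 + 230 + 200 + 180 + 160 + 130 + 130 + 90 + 60 = 2470 m.
Lower bound: ⌈2470/380⌉ = 7 paper rolls.
A packing using 7 paper rolls:
  roll 1: 370 = 370
  roll 2: 360 = 360
  roll 3: 310 + 60 = 370
  roll 4: 250 + 130 = 380
  roll 5: 230 + 130 = 360
  roll 6: 200 + 180 = 380
  roll 7: 160 + 90 = 250
This matches the lower bound, so 7 is optimal.

7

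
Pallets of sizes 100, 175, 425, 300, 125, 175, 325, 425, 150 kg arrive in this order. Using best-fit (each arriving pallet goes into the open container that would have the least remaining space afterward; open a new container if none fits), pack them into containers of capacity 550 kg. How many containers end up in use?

5

  100 → container 1 (new)  [load 100/550]
  175 → container 1  [load 275/550]
  425 → container 2 (new)  [load 425/550]
  300 → container 3 (new)  [load 300/550]
  125 → container 2  [load 550/550]
  175 → container 3  [load 475/550]
  325 → container 4 (new)  [load 325/550]
  425 → container 5 (new)  [load 425/550]
  150 → container 4  [load 475/550]
5 containers opened.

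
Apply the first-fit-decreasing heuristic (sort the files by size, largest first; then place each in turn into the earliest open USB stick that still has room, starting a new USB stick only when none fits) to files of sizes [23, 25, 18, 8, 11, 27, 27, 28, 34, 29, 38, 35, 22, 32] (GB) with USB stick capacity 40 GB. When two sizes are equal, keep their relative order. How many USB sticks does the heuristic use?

Sorted descending: 38, 35, 34, 32, 29, 28, 27, 27, 25, 23, 22, 18, 11, 8.
  38 → USB stick 1 (new)  [load 38/40]
  35 → USB stick 2 (new)  [load 35/40]
  34 → USB stick 3 (new)  [load 34/40]
  32 → USB stick 4 (new)  [load 32/40]
  29 → USB stick 5 (new)  [load 29/40]
  28 → USB stick 6 (new)  [load 28/40]
  27 → USB stick 7 (new)  [load 27/40]
  27 → USB stick 8 (new)  [load 27/40]
  25 → USB stick 9 (new)  [load 25/40]
  23 → USB stick 10 (new)  [load 23/40]
  22 → USB stick 11 (new)  [load 22/40]
  18 → USB stick 11  [load 40/40]
  11 → USB stick 5  [load 40/40]
  8 → USB stick 4  [load 40/40]
11 USB sticks opened.

11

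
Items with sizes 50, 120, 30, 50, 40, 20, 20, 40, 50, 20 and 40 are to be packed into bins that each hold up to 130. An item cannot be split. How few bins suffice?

4

Total = 120 + 50 + 50 + 50 + 40 + 40 + 40 + 30 + 20 + 20 + 20 = 480.
Lower bound: ⌈480/130⌉ = 4 bins.
A packing using 4 bins:
  bin 1: 120 = 120
  bin 2: 50 + 50 + 30 = 130
  bin 3: 50 + 40 + 40 = 130
  bin 4: 40 + 20 + 20 + 20 = 100
This matches the lower bound, so 4 is optimal.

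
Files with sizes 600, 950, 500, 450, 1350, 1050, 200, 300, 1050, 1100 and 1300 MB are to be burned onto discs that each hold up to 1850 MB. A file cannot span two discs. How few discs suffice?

6

Total = 1350 + 1300 + 1100 + 1050 + 1050 + 950 + 600 + 500 + 450 + 300 + 200 = 8850 MB.
Lower bound: ⌈8850/1850⌉ = 5 discs.
Also, 6 files each exceed 925 MB, and no two of those can share a disc, so at least 6 discs are needed.
A packing using 6 discs:
  disc 1: 1350 + 500 = 1850
  disc 2: 1300 + 450 = 1750
  disc 3: 1100 + 600 = 1700
  disc 4: 1050 + 300 + 200 = 1550
  disc 5: 1050 = 1050
  disc 6: 950 = 950
This matches the lower bound, so 6 is optimal.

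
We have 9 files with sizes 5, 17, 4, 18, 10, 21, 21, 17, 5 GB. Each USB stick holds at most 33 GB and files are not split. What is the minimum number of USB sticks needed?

5

Total = 21 + 21 + 18 + 17 + 17 + 10 + 5 + 5 + 4 = 118 GB.
Lower bound: ⌈118/33⌉ = 4 USB sticks.
Also, 5 files each exceed 33/2 GB, and no two of those can share a USB stick, so at least 5 USB sticks are needed.
A packing using 5 USB sticks:
  USB stick 1: 21 + 10 = 31
  USB stick 2: 21 + 5 + 5 = 31
  USB stick 3: 18 + 4 = 22
  USB stick 4: 17 = 17
  USB stick 5: 17 = 17
This matches the lower bound, so 5 is optimal.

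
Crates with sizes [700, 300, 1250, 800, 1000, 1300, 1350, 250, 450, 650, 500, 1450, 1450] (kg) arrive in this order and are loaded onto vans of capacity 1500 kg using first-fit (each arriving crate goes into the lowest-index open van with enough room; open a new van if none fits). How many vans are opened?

9

  700 → van 1 (new)  [load 700/1500]
  300 → van 1  [load 1000/1500]
  1250 → van 2 (new)  [load 1250/1500]
  800 → van 3 (new)  [load 800/1500]
  1000 → van 4 (new)  [load 1000/1500]
  1300 → van 5 (new)  [load 1300/1500]
  1350 → van 6 (new)  [load 1350/1500]
  250 → van 1  [load 1250/1500]
  450 → van 3  [load 1250/1500]
  650 → van 7 (new)  [load 650/1500]
  500 → van 4  [load 1500/1500]
  1450 → van 8 (new)  [load 1450/1500]
  1450 → van 9 (new)  [load 1450/1500]
9 vans opened.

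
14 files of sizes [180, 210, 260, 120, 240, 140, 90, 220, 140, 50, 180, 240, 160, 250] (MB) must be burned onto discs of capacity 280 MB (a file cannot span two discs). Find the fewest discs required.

10

Total = 260 + 250 + 240 + 240 + 220 + 210 + 180 + 180 + 160 + 140 + 140 + 120 + 90 + 50 = 2480 MB.
Lower bound: ⌈2480/280⌉ = 9 discs.
A packing using 10 discs:
  disc 1: 260 = 260
  disc 2: 250 = 250
  disc 3: 240 = 240
  disc 4: 240 = 240
  disc 5: 220 + 50 = 270
  disc 6: 210 = 210
  disc 7: 180 + 90 = 270
  disc 8: 180 = 180
  disc 9: 160 + 120 = 280
  disc 10: 140 + 140 = 280
No arrangement into 9 discs stays within capacity, so 10 is optimal.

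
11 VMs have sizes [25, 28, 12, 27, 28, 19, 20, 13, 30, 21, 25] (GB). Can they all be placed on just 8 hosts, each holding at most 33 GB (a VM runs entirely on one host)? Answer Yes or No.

No

Total = 248 GB; ⌈248/33⌉ = 8.
9 VMs each exceed half the capacity and cannot share a host, forcing at least 9 hosts.
At least 9 hosts are required, but only 8 are allowed.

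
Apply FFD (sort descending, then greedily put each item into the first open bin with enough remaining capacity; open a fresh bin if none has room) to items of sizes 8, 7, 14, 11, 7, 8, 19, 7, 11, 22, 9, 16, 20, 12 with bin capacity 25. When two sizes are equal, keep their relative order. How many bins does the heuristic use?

8

Sorted descending: 22, 20, 19, 16, 14, 12, 11, 11, 9, 8, 8, 7, 7, 7.
  22 → bin 1 (new)  [load 22/25]
  20 → bin 2 (new)  [load 20/25]
  19 → bin 3 (new)  [load 19/25]
  16 → bin 4 (new)  [load 16/25]
  14 → bin 5 (new)  [load 14/25]
  12 → bin 6 (new)  [load 12/25]
  11 → bin 5  [load 25/25]
  11 → bin 6  [load 23/25]
  9 → bin 4  [load 25/25]
  8 → bin 7 (new)  [load 8/25]
  8 → bin 7  [load 16/25]
  7 → bin 7  [load 23/25]
  7 → bin 8 (new)  [load 7/25]
  7 → bin 8  [load 14/25]
8 bins opened.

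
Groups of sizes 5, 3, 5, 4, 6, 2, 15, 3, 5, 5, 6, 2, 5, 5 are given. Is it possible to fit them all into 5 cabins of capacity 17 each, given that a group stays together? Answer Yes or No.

Yes

A valid assignment using 5 cabins:
  cabin 1: 15 + 2 = 17
  cabin 2: 6 + 6 + 5 = 17
  cabin 3: 5 + 5 + 5 + 2 = 17
  cabin 4: 5 + 5 + 4 + 3 = 17
  cabin 5: 3 = 3
Every load is within 17, so 5 cabins suffice.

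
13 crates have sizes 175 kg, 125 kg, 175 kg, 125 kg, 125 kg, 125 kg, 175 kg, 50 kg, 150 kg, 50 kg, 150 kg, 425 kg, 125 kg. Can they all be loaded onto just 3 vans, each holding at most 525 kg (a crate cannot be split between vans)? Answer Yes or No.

No

Total = 1975 kg; ⌈1975/525⌉ = 4.
At least 4 vans are required, but only 3 are allowed.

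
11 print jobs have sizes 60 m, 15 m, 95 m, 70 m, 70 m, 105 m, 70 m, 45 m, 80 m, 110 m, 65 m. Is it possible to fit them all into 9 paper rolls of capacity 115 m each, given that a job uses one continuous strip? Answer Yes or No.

Yes

A valid assignment using 9 paper rolls:
  roll 1: 110 = 110
  roll 2: 105 = 105
  roll 3: 95 + 15 = 110
  roll 4: 80 = 80
  roll 5: 70 + 45 = 115
  roll 6: 70 = 70
  roll 7: 70 = 70
  roll 8: 65 = 65
  roll 9: 60 = 60
Every load is within 115 m, so 9 paper rolls suffice.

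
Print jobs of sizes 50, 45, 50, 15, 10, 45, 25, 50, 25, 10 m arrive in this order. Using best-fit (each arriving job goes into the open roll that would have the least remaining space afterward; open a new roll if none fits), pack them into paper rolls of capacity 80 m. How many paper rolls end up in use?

  50 → roll 1 (new)  [load 50/80]
  45 → roll 2 (new)  [load 45/80]
  50 → roll 3 (new)  [load 50/80]
  15 → roll 1  [load 65/80]
  10 → roll 1  [load 75/80]
  45 → roll 4 (new)  [load 45/80]
  25 → roll 3  [load 75/80]
  50 → roll 5 (new)  [load 50/80]
  25 → roll 5  [load 75/80]
  10 → roll 2  [load 55/80]
5 paper rolls opened.

5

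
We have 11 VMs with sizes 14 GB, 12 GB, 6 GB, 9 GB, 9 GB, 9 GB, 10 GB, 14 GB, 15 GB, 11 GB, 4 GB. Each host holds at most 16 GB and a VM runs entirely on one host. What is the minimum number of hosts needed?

9

Total = 15 + 14 + 14 + 12 + 11 + 10 + 9 + 9 + 9 + 6 + 4 = 113 GB.
Lower bound: ⌈113/16⌉ = 8 hosts.
Also, 9 VMs each exceed 8 GB, and no two of those can share a host, so at least 9 hosts are needed.
A packing using 9 hosts:
  host 1: 15 = 15
  host 2: 14 = 14
  host 3: 14 = 14
  host 4: 12 + 4 = 16
  host 5: 11 = 11
  host 6: 10 + 6 = 16
  host 7: 9 = 9
  host 8: 9 = 9
  host 9: 9 = 9
This matches the lower bound, so 9 is optimal.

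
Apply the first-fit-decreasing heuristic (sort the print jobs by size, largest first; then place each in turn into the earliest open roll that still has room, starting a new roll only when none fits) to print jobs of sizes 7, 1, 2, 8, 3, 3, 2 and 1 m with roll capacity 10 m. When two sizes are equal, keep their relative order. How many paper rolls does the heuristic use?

3

Sorted descending: 8, 7, 3, 3, 2, 2, 1, 1.
  8 → roll 1 (new)  [load 8/10]
  7 → roll 2 (new)  [load 7/10]
  3 → roll 2  [load 10/10]
  3 → roll 3 (new)  [load 3/10]
  2 → roll 1  [load 10/10]
  2 → roll 3  [load 5/10]
  1 → roll 3  [load 6/10]
  1 → roll 3  [load 7/10]
3 paper rolls opened.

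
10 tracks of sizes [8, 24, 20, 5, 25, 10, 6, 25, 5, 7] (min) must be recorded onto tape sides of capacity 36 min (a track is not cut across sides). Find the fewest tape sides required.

4

Total = 25 + 25 + 24 + 20 + 10 + 8 + 7 + 6 + 5 + 5 = 135 min.
Lower bound: ⌈135/36⌉ = 4 tape sides.
A packing using 4 tape sides:
  side 1: 25 + 10 = 35
  side 2: 25 + 8 = 33
  side 3: 24 + 7 + 5 = 36
  side 4: 20 + 6 + 5 = 31
This matches the lower bound, so 4 is optimal.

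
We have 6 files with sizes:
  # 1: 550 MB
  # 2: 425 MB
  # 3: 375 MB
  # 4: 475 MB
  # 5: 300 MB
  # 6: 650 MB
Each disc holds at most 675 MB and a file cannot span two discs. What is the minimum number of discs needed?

Total = 650 + 550 + 475 + 425 + 375 + 300 = 2775 MB.
Lower bound: ⌈2775/675⌉ = 5 discs.
A packing using 5 discs:
  disc 1: 650 = 650
  disc 2: 550 = 550
  disc 3: 475 = 475
  disc 4: 425 = 425
  disc 5: 375 + 300 = 675
This matches the lower bound, so 5 is optimal.

5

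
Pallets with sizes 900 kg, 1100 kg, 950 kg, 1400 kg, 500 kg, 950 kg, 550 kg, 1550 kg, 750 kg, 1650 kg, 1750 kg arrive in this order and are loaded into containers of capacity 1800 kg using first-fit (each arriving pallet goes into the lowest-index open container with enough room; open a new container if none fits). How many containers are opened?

  900 → container 1 (new)  [load 900/1800]
  1100 → container 2 (new)  [load 1100/1800]
  950 → container 3 (new)  [load 950/1800]
  1400 → container 4 (new)  [load 1400/1800]
  500 → container 1  [load 1400/1800]
  950 → container 5 (new)  [load 950/1800]
  550 → container 2  [load 1650/1800]
  1550 → container 6 (new)  [load 1550/1800]
  750 → container 3  [load 1700/1800]
  1650 → container 7 (new)  [load 1650/1800]
  1750 → container 8 (new)  [load 1750/1800]
8 containers opened.

8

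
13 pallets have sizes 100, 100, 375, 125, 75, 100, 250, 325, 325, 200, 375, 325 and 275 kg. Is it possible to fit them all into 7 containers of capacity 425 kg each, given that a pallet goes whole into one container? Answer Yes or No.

Total = 2950 kg; ⌈2950/425⌉ = 7.
The bound of 7 does not rule out 7, but exhaustive search shows no assignment into 7 containers of capacity 425 kg exists — the minimum is 8.

No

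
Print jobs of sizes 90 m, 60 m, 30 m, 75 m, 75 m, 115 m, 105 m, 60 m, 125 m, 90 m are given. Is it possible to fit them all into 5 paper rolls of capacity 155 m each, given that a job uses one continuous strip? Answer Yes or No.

No

Total = 825 m; ⌈825/155⌉ = 6.
At least 6 paper rolls are required, but only 5 are allowed.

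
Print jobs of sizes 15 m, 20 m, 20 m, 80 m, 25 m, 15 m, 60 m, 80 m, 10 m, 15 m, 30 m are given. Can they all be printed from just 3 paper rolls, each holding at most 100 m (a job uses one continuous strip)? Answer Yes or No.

No

Total = 370 m; ⌈370/100⌉ = 4.
At least 4 paper rolls are required, but only 3 are allowed.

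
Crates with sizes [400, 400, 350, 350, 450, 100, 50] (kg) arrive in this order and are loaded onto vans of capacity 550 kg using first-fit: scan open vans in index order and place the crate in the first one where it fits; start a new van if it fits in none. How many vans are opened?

5

  400 → van 1 (new)  [load 400/550]
  400 → van 2 (new)  [load 400/550]
  350 → van 3 (new)  [load 350/550]
  350 → van 4 (new)  [load 350/550]
  450 → van 5 (new)  [load 450/550]
  100 → van 1  [load 500/550]
  50 → van 1  [load 550/550]
5 vans opened.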